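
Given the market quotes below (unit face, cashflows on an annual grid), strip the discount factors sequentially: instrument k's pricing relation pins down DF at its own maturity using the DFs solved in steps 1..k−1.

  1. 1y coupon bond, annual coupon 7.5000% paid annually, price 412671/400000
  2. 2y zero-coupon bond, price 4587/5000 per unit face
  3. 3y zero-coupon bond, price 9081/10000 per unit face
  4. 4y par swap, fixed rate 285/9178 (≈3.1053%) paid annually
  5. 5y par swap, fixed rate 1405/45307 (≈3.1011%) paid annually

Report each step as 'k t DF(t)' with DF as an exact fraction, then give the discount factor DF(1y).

1 1 9597/10000
2 2 4587/5000
3 3 9081/10000
4 4 443/500
5 5 1719/2000
DF(1y) = 9597/10000 ≈ 0.959700

step 1 [1y] bond c/1=3/40: DF=(412671/400000 − 3/40·(0))/(1+3/40) = 9597/10000 ≈ 0.959700
step 2 [2y] zero: DF = P = 4587/5000 ≈ 0.917400
step 3 [3y] zero: DF = P = 9081/10000 ≈ 0.908100
step 4 [4y] swap r/1=285/9178: DF=(1 − 285/9178·(0.959700+0.917400+0.908100))/(1+285/9178) = 443/500 ≈ 0.886000
step 5 [5y] swap r/1=1405/45307: DF=(1 − 1405/45307·(0.959700+0.917400+0.908100+0.886000))/(1+1405/45307) = 1719/2000 ≈ 0.859500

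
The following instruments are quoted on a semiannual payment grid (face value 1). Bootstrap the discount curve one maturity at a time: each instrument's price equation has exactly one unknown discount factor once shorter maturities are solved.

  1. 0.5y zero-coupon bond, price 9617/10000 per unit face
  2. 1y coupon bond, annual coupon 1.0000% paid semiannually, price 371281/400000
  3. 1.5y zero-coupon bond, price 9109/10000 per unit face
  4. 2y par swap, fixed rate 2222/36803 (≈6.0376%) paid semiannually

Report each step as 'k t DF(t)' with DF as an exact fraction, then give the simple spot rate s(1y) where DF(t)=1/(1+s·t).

step 1 [0.5y] zero: DF = P = 9617/10000 ≈ 0.961700
step 2 [1y] bond c/2=1/200: DF=(371281/400000 − 1/200·(0.961700))/(1+1/200) = 2297/2500 ≈ 0.918800
step 3 [1.5y] zero: DF = P = 9109/10000 ≈ 0.910900
step 4 [2y] swap r/2=1111/36803: DF=(1 − 1111/36803·(0.961700+0.918800+0.910900))/(1+1111/36803) = 8889/10000 ≈ 0.888900

1 1/2 9617/10000
2 1 2297/2500
3 3/2 9109/10000
4 2 8889/10000
s(1y) = (1/(2297/2500) − 1)/(1) = 203/2297 ≈ 8.8376%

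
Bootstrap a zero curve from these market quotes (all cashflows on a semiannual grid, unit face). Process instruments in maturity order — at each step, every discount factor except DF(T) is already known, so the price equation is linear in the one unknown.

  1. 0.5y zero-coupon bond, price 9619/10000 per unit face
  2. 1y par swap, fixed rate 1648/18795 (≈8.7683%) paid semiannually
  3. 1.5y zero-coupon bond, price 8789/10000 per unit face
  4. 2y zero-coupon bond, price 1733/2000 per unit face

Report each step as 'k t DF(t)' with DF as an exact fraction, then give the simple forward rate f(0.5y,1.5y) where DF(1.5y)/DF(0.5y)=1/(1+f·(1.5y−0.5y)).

step 1 [0.5y] zero: DF = P = 9619/10000 ≈ 0.961900
step 2 [1y] swap r/2=824/18795: DF=(1 − 824/18795·(0.961900))/(1+824/18795) = 1147/1250 ≈ 0.917600
step 3 [1.5y] zero: DF = P = 8789/10000 ≈ 0.878900
step 4 [2y] zero: DF = P = 1733/2000 ≈ 0.866500

1 1/2 9619/10000
2 1 1147/1250
3 3/2 8789/10000
4 2 1733/2000
f(0.5y,1.5y) = ((9619/10000)/(8789/10000) − 1)/(1) = 830/8789 ≈ 9.4436%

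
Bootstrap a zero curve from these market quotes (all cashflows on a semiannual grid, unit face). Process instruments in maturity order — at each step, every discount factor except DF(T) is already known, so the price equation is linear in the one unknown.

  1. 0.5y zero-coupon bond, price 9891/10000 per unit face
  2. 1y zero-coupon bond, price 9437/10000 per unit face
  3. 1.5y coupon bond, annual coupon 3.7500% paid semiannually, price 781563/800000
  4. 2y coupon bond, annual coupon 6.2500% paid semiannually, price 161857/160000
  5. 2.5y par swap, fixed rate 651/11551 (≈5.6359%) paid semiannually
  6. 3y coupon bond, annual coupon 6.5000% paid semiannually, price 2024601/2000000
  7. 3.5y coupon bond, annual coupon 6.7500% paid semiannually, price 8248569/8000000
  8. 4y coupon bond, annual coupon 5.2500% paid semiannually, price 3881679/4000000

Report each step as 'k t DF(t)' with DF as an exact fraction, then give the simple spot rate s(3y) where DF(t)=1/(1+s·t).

1 1/2 9891/10000
2 1 9437/10000
3 3/2 4617/5000
4 2 559/625
5 5/2 4349/5000
6 3 167/200
7 7/2 8193/10000
8 4 7851/10000
s(3y) = (1/(167/200) − 1)/(3) = 11/167 ≈ 6.5868%

step 1 [0.5y] zero: DF = P = 9891/10000 ≈ 0.989100
step 2 [1y] zero: DF = P = 9437/10000 ≈ 0.943700
step 3 [1.5y] bond c/2=3/160: DF=(781563/800000 − 3/160·(0.989100+0.943700))/(1+3/160) = 4617/5000 ≈ 0.923400
step 4 [2y] bond c/2=1/32: DF=(161857/160000 − 1/32·(0.989100+0.943700+0.923400))/(1+1/32) = 559/625 ≈ 0.894400
step 5 [2.5y] swap r/2=651/23102: DF=(1 − 651/23102·(0.989100+0.943700+0.923400+0.894400))/(1+651/23102) = 4349/5000 ≈ 0.869800
step 6 [3y] bond c/2=13/400: DF=(2024601/2000000 − 13/400·(0.989100+0.943700+0.923400+0.894400+0.869800))/(1+13/400) = 167/200 ≈ 0.835000
step 7 [3.5y] bond c/2=27/800: DF=(8248569/8000000 − 27/800·(0.989100+0.943700+0.923400+0.894400+0.869800+0.835000))/(1+27/800) = 8193/10000 ≈ 0.819300
step 8 [4y] bond c/2=21/800: DF=(3881679/4000000 − 21/800·(0.989100+0.943700+0.923400+0.894400+0.869800+0.835000+0.819300))/(1+21/800) = 7851/10000 ≈ 0.785100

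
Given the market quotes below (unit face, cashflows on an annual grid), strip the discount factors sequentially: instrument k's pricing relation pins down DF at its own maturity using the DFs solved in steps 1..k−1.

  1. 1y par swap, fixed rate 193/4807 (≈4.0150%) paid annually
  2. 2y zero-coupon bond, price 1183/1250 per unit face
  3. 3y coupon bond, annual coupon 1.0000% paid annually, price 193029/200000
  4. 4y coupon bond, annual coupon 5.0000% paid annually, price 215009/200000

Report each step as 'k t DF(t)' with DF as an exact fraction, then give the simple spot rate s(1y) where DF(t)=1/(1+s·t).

1 1 4807/5000
2 2 1183/1250
3 3 9367/10000
4 4 2221/2500
s(1y) = (1/(4807/5000) − 1)/(1) = 193/4807 ≈ 4.0150%

step 1 [1y] swap r/1=193/4807: DF=(1 − 193/4807·(0))/(1+193/4807) = 4807/5000 ≈ 0.961400
step 2 [2y] zero: DF = P = 1183/1250 ≈ 0.946400
step 3 [3y] bond c/1=1/100: DF=(193029/200000 − 1/100·(0.961400+0.946400))/(1+1/100) = 9367/10000 ≈ 0.936700
step 4 [4y] bond c/1=1/20: DF=(215009/200000 − 1/20·(0.961400+0.946400+0.936700))/(1+1/20) = 2221/2500 ≈ 0.888400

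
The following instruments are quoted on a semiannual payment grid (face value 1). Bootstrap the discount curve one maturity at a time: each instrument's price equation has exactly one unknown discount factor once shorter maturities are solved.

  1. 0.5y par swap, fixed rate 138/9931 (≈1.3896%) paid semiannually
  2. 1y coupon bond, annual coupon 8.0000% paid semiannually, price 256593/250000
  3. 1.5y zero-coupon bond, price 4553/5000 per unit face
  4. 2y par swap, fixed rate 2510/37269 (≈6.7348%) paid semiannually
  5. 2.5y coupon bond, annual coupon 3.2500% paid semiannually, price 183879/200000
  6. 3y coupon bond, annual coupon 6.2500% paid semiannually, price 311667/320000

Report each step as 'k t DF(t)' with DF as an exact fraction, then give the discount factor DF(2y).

step 1 [0.5y] swap r/2=69/9931: DF=(1 − 69/9931·(0))/(1+69/9931) = 9931/10000 ≈ 0.993100
step 2 [1y] bond c/2=1/25: DF=(256593/250000 − 1/25·(0.993100))/(1+1/25) = 9487/10000 ≈ 0.948700
step 3 [1.5y] zero: DF = P = 4553/5000 ≈ 0.910600
step 4 [2y] swap r/2=1255/37269: DF=(1 − 1255/37269·(0.993100+0.948700+0.910600))/(1+1255/37269) = 1749/2000 ≈ 0.874500
step 5 [2.5y] bond c/2=13/800: DF=(183879/200000 − 13/800·(0.993100+0.948700+0.910600+0.874500))/(1+13/800) = 8451/10000 ≈ 0.845100
step 6 [3y] bond c/2=1/32: DF=(311667/320000 − 1/32·(0.993100+0.948700+0.910600+0.874500+0.845100))/(1+1/32) = 8059/10000 ≈ 0.805900

1 1/2 9931/10000
2 1 9487/10000
3 3/2 4553/5000
4 2 1749/2000
5 5/2 8451/10000
6 3 8059/10000
DF(2y) = 1749/2000 ≈ 0.874500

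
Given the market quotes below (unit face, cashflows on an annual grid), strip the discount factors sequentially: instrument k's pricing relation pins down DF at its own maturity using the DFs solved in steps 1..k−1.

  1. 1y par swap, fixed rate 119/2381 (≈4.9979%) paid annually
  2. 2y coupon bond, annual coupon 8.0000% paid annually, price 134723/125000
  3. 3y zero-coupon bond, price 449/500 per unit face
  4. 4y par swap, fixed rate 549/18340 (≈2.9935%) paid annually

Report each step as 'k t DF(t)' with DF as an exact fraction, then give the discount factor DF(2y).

step 1 [1y] swap r/1=119/2381: DF=(1 − 119/2381·(0))/(1+119/2381) = 2381/2500 ≈ 0.952400
step 2 [2y] bond c/1=2/25: DF=(134723/125000 − 2/25·(0.952400))/(1+2/25) = 4637/5000 ≈ 0.927400
step 3 [3y] zero: DF = P = 449/500 ≈ 0.898000
step 4 [4y] swap r/1=549/18340: DF=(1 − 549/18340·(0.952400+0.927400+0.898000))/(1+549/18340) = 4451/5000 ≈ 0.890200

1 1 2381/2500
2 2 4637/5000
3 3 449/500
4 4 4451/5000
DF(2y) = 4637/5000 ≈ 0.927400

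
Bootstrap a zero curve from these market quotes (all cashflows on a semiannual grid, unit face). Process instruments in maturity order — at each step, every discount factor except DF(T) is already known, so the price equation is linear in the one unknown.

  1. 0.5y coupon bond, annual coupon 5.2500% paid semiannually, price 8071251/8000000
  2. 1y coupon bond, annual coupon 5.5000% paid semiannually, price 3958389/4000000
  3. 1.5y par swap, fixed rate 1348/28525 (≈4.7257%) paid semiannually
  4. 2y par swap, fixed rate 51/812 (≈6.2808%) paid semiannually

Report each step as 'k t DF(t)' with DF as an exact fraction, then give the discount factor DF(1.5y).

step 1 [0.5y] bond c/2=21/800: DF=(8071251/8000000 − 21/800·(0))/(1+21/800) = 9831/10000 ≈ 0.983100
step 2 [1y] bond c/2=11/400: DF=(3958389/4000000 − 11/400·(0.983100))/(1+11/400) = 1171/1250 ≈ 0.936800
step 3 [1.5y] swap r/2=674/28525: DF=(1 − 674/28525·(0.983100+0.936800))/(1+674/28525) = 4663/5000 ≈ 0.932600
step 4 [2y] swap r/2=51/1624: DF=(1 − 51/1624·(0.983100+0.936800+0.932600))/(1+51/1624) = 8827/10000 ≈ 0.882700

1 1/2 9831/10000
2 1 1171/1250
3 3/2 4663/5000
4 2 8827/10000
DF(1.5y) = 4663/5000 ≈ 0.932600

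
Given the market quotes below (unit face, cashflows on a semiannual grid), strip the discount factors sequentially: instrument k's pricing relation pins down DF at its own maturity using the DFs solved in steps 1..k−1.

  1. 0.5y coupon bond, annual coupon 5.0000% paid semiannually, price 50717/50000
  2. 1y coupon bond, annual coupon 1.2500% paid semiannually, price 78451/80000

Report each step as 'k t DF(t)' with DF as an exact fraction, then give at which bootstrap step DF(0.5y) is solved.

step 1 [0.5y] bond c/2=1/40: DF=(50717/50000 − 1/40·(0))/(1+1/40) = 1237/1250 ≈ 0.989600
step 2 [1y] bond c/2=1/160: DF=(78451/80000 − 1/160·(0.989600))/(1+1/160) = 2421/2500 ≈ 0.968400

1 1/2 1237/1250
2 1 2421/2500
DF(0.5y) is solved at step 1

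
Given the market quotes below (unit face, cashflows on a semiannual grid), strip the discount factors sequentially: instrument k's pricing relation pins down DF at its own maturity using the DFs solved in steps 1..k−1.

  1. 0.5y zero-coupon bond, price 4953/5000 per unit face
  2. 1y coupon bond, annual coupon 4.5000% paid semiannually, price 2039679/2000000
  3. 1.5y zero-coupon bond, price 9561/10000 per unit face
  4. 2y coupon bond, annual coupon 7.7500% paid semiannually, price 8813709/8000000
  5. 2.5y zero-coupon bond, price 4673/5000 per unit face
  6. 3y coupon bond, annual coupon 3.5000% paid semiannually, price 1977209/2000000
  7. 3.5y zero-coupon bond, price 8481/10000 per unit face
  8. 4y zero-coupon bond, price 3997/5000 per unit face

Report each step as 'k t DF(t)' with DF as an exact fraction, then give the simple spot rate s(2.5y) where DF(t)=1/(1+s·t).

step 1 [0.5y] zero: DF = P = 4953/5000 ≈ 0.990600
step 2 [1y] bond c/2=9/400: DF=(2039679/2000000 − 9/400·(0.990600))/(1+9/400) = 2439/2500 ≈ 0.975600
step 3 [1.5y] zero: DF = P = 9561/10000 ≈ 0.956100
step 4 [2y] bond c/2=31/800: DF=(8813709/8000000 − 31/800·(0.990600+0.975600+0.956100))/(1+31/800) = 2379/2500 ≈ 0.951600
step 5 [2.5y] zero: DF = P = 4673/5000 ≈ 0.934600
step 6 [3y] bond c/2=7/400: DF=(1977209/2000000 − 7/400·(0.990600+0.975600+0.956100+0.951600+0.934600))/(1+7/400) = 8889/10000 ≈ 0.888900
step 7 [3.5y] zero: DF = P = 8481/10000 ≈ 0.848100
step 8 [4y] zero: DF = P = 3997/5000 ≈ 0.799400

1 1/2 4953/5000
2 1 2439/2500
3 3/2 9561/10000
4 2 2379/2500
5 5/2 4673/5000
6 3 8889/10000
7 7/2 8481/10000
8 4 3997/5000
s(2.5y) = (1/(4673/5000) − 1)/(5/2) = 654/23365 ≈ 2.7991%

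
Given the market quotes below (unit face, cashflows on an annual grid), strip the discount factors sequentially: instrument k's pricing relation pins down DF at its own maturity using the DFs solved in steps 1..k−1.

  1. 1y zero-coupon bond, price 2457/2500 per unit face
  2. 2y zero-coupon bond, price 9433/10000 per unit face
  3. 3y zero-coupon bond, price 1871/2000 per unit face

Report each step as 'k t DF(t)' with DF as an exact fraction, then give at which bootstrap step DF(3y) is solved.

1 1 2457/2500
2 2 9433/10000
3 3 1871/2000
DF(3y) is solved at step 3

step 1 [1y] zero: DF = P = 2457/2500 ≈ 0.982800
step 2 [2y] zero: DF = P = 9433/10000 ≈ 0.943300
step 3 [3y] zero: DF = P = 1871/2000 ≈ 0.935500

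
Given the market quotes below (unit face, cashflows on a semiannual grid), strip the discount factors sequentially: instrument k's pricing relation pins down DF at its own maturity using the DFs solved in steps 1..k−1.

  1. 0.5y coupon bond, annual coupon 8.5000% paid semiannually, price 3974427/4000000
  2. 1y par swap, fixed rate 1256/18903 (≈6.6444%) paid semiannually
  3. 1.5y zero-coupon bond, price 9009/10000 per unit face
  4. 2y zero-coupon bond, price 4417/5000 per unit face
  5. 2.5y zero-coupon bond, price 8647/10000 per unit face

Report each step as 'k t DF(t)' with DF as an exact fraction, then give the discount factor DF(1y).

step 1 [0.5y] bond c/2=17/400: DF=(3974427/4000000 − 17/400·(0))/(1+17/400) = 9531/10000 ≈ 0.953100
step 2 [1y] swap r/2=628/18903: DF=(1 − 628/18903·(0.953100))/(1+628/18903) = 2343/2500 ≈ 0.937200
step 3 [1.5y] zero: DF = P = 9009/10000 ≈ 0.900900
step 4 [2y] zero: DF = P = 4417/5000 ≈ 0.883400
step 5 [2.5y] zero: DF = P = 8647/10000 ≈ 0.864700

1 1/2 9531/10000
2 1 2343/2500
3 3/2 9009/10000
4 2 4417/5000
5 5/2 8647/10000
DF(1y) = 2343/2500 ≈ 0.937200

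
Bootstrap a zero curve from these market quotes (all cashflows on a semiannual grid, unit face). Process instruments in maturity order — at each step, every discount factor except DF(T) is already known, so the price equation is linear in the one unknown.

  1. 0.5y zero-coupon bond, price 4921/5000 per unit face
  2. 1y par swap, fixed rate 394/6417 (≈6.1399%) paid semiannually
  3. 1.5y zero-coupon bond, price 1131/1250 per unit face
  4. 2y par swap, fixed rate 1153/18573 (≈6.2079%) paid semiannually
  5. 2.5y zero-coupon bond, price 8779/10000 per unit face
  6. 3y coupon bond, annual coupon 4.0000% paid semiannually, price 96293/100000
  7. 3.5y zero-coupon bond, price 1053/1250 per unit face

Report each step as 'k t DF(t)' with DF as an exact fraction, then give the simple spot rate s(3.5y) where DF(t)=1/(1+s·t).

step 1 [0.5y] zero: DF = P = 4921/5000 ≈ 0.984200
step 2 [1y] swap r/2=197/6417: DF=(1 − 197/6417·(0.984200))/(1+197/6417) = 9409/10000 ≈ 0.940900
step 3 [1.5y] zero: DF = P = 1131/1250 ≈ 0.904800
step 4 [2y] swap r/2=1153/37146: DF=(1 − 1153/37146·(0.984200+0.940900+0.904800))/(1+1153/37146) = 8847/10000 ≈ 0.884700
step 5 [2.5y] zero: DF = P = 8779/10000 ≈ 0.877900
step 6 [3y] bond c/2=1/50: DF=(96293/100000 − 1/50·(0.984200+0.940900+0.904800+0.884700+0.877900))/(1+1/50) = 427/500 ≈ 0.854000
step 7 [3.5y] zero: DF = P = 1053/1250 ≈ 0.842400

1 1/2 4921/5000
2 1 9409/10000
3 3/2 1131/1250
4 2 8847/10000
5 5/2 8779/10000
6 3 427/500
7 7/2 1053/1250
s(3.5y) = (1/(1053/1250) − 1)/(7/2) = 394/7371 ≈ 5.3453%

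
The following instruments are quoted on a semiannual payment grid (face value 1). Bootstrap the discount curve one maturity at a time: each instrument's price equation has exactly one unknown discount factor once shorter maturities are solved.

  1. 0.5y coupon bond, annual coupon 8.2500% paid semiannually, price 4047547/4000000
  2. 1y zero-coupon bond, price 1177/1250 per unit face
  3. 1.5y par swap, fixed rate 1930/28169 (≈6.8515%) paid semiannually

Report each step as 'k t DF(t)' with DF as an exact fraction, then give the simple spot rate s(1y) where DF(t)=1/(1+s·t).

step 1 [0.5y] bond c/2=33/800: DF=(4047547/4000000 − 33/800·(0))/(1+33/800) = 4859/5000 ≈ 0.971800
step 2 [1y] zero: DF = P = 1177/1250 ≈ 0.941600
step 3 [1.5y] swap r/2=965/28169: DF=(1 − 965/28169·(0.971800+0.941600))/(1+965/28169) = 1807/2000 ≈ 0.903500

1 1/2 4859/5000
2 1 1177/1250
3 3/2 1807/2000
s(1y) = (1/(1177/1250) − 1)/(1) = 73/1177 ≈ 6.2022%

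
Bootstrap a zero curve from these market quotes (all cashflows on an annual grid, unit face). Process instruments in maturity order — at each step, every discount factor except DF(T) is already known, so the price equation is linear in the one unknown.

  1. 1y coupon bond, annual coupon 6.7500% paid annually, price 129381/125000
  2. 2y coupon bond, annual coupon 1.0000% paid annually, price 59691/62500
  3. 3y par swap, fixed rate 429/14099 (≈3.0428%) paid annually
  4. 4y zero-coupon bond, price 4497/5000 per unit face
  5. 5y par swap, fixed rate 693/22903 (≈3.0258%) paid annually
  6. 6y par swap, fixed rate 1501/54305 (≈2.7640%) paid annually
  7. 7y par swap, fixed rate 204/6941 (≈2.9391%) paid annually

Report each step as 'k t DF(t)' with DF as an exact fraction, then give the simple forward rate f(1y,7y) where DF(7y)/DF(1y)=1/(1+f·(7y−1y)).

1 1 606/625
2 2 117/125
3 3 4571/5000
4 4 4497/5000
5 5 4307/5000
6 6 8499/10000
7 7 2041/2500
f(1y,7y) = ((606/625)/(2041/2500) − 1)/(6) = 383/12246 ≈ 3.1276%

step 1 [1y] bond c/1=27/400: DF=(129381/125000 − 27/400·(0))/(1+27/400) = 606/625 ≈ 0.969600
step 2 [2y] bond c/1=1/100: DF=(59691/62500 − 1/100·(0.969600))/(1+1/100) = 117/125 ≈ 0.936000
step 3 [3y] swap r/1=429/14099: DF=(1 − 429/14099·(0.969600+0.936000))/(1+429/14099) = 4571/5000 ≈ 0.914200
step 4 [4y] zero: DF = P = 4497/5000 ≈ 0.899400
step 5 [5y] swap r/1=693/22903: DF=(1 − 693/22903·(0.969600+0.936000+0.914200+0.899400))/(1+693/22903) = 4307/5000 ≈ 0.861400
step 6 [6y] swap r/1=1501/54305: DF=(1 − 1501/54305·(0.969600+0.936000+0.914200+0.899400+0.861400))/(1+1501/54305) = 8499/10000 ≈ 0.849900
step 7 [7y] swap r/1=204/6941: DF=(1 − 204/6941·(0.969600+0.936000+0.914200+0.899400+0.861400+0.849900))/(1+204/6941) = 2041/2500 ≈ 0.816400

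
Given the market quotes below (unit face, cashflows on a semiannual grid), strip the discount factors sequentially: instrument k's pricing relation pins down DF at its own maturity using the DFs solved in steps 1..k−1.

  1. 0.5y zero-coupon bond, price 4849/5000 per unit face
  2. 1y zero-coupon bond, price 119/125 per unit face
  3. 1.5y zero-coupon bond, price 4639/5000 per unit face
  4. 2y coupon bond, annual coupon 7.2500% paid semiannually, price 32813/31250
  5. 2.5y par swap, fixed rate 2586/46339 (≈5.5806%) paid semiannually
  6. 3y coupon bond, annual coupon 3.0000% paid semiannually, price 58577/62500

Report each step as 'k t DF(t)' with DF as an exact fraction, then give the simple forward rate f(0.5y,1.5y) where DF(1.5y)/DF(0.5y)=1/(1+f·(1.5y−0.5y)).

1 1/2 4849/5000
2 1 119/125
3 3/2 4639/5000
4 2 571/625
5 5/2 8707/10000
6 3 8549/10000
f(0.5y,1.5y) = ((4849/5000)/(4639/5000) − 1)/(1) = 210/4639 ≈ 4.5268%

step 1 [0.5y] zero: DF = P = 4849/5000 ≈ 0.969800
step 2 [1y] zero: DF = P = 119/125 ≈ 0.952000
step 3 [1.5y] zero: DF = P = 4639/5000 ≈ 0.927800
step 4 [2y] bond c/2=29/800: DF=(32813/31250 − 29/800·(0.969800+0.952000+0.927800))/(1+29/800) = 571/625 ≈ 0.913600
step 5 [2.5y] swap r/2=1293/46339: DF=(1 − 1293/46339·(0.969800+0.952000+0.927800+0.913600))/(1+1293/46339) = 8707/10000 ≈ 0.870700
step 6 [3y] bond c/2=3/200: DF=(58577/62500 − 3/200·(0.969800+0.952000+0.927800+0.913600+0.870700))/(1+3/200) = 8549/10000 ≈ 0.854900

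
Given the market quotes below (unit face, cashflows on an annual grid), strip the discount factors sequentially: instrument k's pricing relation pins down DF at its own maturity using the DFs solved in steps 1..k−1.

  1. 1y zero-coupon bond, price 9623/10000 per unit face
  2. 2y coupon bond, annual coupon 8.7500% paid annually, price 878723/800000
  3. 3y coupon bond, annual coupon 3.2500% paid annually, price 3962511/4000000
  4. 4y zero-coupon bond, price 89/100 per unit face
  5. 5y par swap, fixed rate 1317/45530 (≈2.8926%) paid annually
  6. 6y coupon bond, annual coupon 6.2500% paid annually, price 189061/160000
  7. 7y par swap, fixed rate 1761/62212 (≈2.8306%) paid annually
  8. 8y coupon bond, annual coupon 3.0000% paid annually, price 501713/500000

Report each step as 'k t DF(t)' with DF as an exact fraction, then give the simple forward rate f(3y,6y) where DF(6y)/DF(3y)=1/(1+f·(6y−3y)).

step 1 [1y] zero: DF = P = 9623/10000 ≈ 0.962300
step 2 [2y] bond c/1=7/80: DF=(878723/800000 − 7/80·(0.962300))/(1+7/80) = 4663/5000 ≈ 0.932600
step 3 [3y] bond c/1=13/400: DF=(3962511/4000000 − 13/400·(0.962300+0.932600))/(1+13/400) = 4499/5000 ≈ 0.899800
step 4 [4y] zero: DF = P = 89/100 ≈ 0.890000
step 5 [5y] swap r/1=1317/45530: DF=(1 − 1317/45530·(0.962300+0.932600+0.899800+0.890000))/(1+1317/45530) = 8683/10000 ≈ 0.868300
step 6 [6y] bond c/1=1/16: DF=(189061/160000 − 1/16·(0.962300+0.932600+0.899800+0.890000+0.868300))/(1+1/16) = 8443/10000 ≈ 0.844300
step 7 [7y] swap r/1=1761/62212: DF=(1 − 1761/62212·(0.962300+0.932600+0.899800+0.890000+0.868300+0.844300))/(1+1761/62212) = 8239/10000 ≈ 0.823900
step 8 [8y] bond c/1=3/100: DF=(501713/500000 − 3/100·(0.962300+0.932600+0.899800+0.890000+0.868300+0.844300+0.823900))/(1+3/100) = 793/1000 ≈ 0.793000

1 1 9623/10000
2 2 4663/5000
3 3 4499/5000
4 4 89/100
5 5 8683/10000
6 6 8443/10000
7 7 8239/10000
8 8 793/1000
f(3y,6y) = ((4499/5000)/(8443/10000) − 1)/(3) = 185/8443 ≈ 2.1912%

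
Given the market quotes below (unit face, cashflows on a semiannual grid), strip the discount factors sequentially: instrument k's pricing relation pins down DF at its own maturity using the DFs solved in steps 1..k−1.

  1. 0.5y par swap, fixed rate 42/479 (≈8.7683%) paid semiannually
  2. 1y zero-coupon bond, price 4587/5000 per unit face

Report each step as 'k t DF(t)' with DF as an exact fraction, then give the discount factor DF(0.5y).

1 1/2 479/500
2 1 4587/5000
DF(0.5y) = 479/500 ≈ 0.958000

step 1 [0.5y] swap r/2=21/479: DF=(1 − 21/479·(0))/(1+21/479) = 479/500 ≈ 0.958000
step 2 [1y] zero: DF = P = 4587/5000 ≈ 0.917400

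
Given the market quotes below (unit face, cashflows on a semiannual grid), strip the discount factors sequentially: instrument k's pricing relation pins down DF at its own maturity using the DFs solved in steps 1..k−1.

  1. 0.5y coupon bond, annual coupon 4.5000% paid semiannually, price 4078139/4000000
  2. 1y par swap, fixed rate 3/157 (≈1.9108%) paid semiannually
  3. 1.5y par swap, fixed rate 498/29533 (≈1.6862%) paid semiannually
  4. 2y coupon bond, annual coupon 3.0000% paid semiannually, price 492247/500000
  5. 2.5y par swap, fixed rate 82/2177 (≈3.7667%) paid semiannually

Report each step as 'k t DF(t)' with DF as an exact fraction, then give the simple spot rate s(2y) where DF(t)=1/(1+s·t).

step 1 [0.5y] bond c/2=9/400: DF=(4078139/4000000 − 9/400·(0))/(1+9/400) = 9971/10000 ≈ 0.997100
step 2 [1y] swap r/2=3/314: DF=(1 − 3/314·(0.997100))/(1+3/314) = 9811/10000 ≈ 0.981100
step 3 [1.5y] swap r/2=249/29533: DF=(1 − 249/29533·(0.997100+0.981100))/(1+249/29533) = 9751/10000 ≈ 0.975100
step 4 [2y] bond c/2=3/200: DF=(492247/500000 − 3/200·(0.997100+0.981100+0.975100))/(1+3/200) = 9263/10000 ≈ 0.926300
step 5 [2.5y] swap r/2=41/2177: DF=(1 − 41/2177·(0.997100+0.981100+0.975100+0.926300))/(1+41/2177) = 4549/5000 ≈ 0.909800

1 1/2 9971/10000
2 1 9811/10000
3 3/2 9751/10000
4 2 9263/10000
5 5/2 4549/5000
s(2y) = (1/(9263/10000) − 1)/(2) = 737/18526 ≈ 3.9782%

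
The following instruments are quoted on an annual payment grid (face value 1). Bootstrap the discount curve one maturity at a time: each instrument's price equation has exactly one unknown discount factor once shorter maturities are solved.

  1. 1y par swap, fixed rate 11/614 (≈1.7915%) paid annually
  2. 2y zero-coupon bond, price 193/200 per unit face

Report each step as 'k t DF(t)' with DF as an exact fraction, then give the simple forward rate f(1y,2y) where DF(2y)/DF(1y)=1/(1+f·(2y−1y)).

1 1 614/625
2 2 193/200
f(1y,2y) = ((614/625)/(193/200) − 1)/(1) = 87/4825 ≈ 1.8031%

step 1 [1y] swap r/1=11/614: DF=(1 − 11/614·(0))/(1+11/614) = 614/625 ≈ 0.982400
step 2 [2y] zero: DF = P = 193/200 ≈ 0.965000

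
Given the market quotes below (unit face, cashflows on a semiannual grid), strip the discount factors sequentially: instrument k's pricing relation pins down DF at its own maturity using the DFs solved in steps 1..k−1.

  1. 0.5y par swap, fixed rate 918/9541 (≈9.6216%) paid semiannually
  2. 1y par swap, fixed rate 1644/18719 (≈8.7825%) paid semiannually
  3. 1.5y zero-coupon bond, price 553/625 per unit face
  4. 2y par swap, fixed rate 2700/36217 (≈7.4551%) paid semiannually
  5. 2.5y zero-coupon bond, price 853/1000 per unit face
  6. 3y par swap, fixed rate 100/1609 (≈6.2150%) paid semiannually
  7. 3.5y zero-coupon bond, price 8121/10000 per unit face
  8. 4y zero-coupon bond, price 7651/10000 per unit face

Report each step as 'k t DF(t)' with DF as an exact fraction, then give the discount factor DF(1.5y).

1 1/2 9541/10000
2 1 4589/5000
3 3/2 553/625
4 2 173/200
5 5/2 853/1000
6 3 167/200
7 7/2 8121/10000
8 4 7651/10000
DF(1.5y) = 553/625 ≈ 0.884800

step 1 [0.5y] swap r/2=459/9541: DF=(1 − 459/9541·(0))/(1+459/9541) = 9541/10000 ≈ 0.954100
step 2 [1y] swap r/2=822/18719: DF=(1 − 822/18719·(0.954100))/(1+822/18719) = 4589/5000 ≈ 0.917800
step 3 [1.5y] zero: DF = P = 553/625 ≈ 0.884800
step 4 [2y] swap r/2=1350/36217: DF=(1 − 1350/36217·(0.954100+0.917800+0.884800))/(1+1350/36217) = 173/200 ≈ 0.865000
step 5 [2.5y] zero: DF = P = 853/1000 ≈ 0.853000
step 6 [3y] swap r/2=50/1609: DF=(1 − 50/1609·(0.954100+0.917800+0.884800+0.865000+0.853000))/(1+50/1609) = 167/200 ≈ 0.835000
step 7 [3.5y] zero: DF = P = 8121/10000 ≈ 0.812100
step 8 [4y] zero: DF = P = 7651/10000 ≈ 0.765100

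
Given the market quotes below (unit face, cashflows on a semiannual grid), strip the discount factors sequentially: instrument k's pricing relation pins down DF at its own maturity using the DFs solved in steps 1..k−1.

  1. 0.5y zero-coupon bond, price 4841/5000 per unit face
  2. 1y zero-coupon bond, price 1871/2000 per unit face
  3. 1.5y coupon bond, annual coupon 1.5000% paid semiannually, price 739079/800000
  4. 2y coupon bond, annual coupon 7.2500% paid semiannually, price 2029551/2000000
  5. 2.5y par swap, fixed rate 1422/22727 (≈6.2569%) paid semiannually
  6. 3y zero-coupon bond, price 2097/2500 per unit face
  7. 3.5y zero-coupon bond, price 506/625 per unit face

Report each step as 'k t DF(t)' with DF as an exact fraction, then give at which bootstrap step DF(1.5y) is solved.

step 1 [0.5y] zero: DF = P = 4841/5000 ≈ 0.968200
step 2 [1y] zero: DF = P = 1871/2000 ≈ 0.935500
step 3 [1.5y] bond c/2=3/400: DF=(739079/800000 − 3/400·(0.968200+0.935500))/(1+3/400) = 2257/2500 ≈ 0.902800
step 4 [2y] bond c/2=29/800: DF=(2029551/2000000 − 29/800·(0.968200+0.935500+0.902800))/(1+29/800) = 8811/10000 ≈ 0.881100
step 5 [2.5y] swap r/2=711/22727: DF=(1 − 711/22727·(0.968200+0.935500+0.902800+0.881100))/(1+711/22727) = 4289/5000 ≈ 0.857800
step 6 [3y] zero: DF = P = 2097/2500 ≈ 0.838800
step 7 [3.5y] zero: DF = P = 506/625 ≈ 0.809600

1 1/2 4841/5000
2 1 1871/2000
3 3/2 2257/2500
4 2 8811/10000
5 5/2 4289/5000
6 3 2097/2500
7 7/2 506/625
DF(1.5y) is solved at step 3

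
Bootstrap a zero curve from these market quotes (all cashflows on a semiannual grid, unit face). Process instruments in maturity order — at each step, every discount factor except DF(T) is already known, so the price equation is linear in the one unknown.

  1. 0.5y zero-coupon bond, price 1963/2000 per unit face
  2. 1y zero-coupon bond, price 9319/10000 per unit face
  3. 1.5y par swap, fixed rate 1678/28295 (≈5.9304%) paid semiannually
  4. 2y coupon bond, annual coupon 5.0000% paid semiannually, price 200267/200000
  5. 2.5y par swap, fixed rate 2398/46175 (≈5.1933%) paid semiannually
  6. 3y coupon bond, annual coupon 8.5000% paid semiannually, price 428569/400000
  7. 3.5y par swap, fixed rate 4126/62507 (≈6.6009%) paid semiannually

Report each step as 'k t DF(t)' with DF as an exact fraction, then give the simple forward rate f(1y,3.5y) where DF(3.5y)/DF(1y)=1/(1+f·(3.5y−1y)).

step 1 [0.5y] zero: DF = P = 1963/2000 ≈ 0.981500
step 2 [1y] zero: DF = P = 9319/10000 ≈ 0.931900
step 3 [1.5y] swap r/2=839/28295: DF=(1 − 839/28295·(0.981500+0.931900))/(1+839/28295) = 9161/10000 ≈ 0.916100
step 4 [2y] bond c/2=1/40: DF=(200267/200000 − 1/40·(0.981500+0.931900+0.916100))/(1+1/40) = 9079/10000 ≈ 0.907900
step 5 [2.5y] swap r/2=1199/46175: DF=(1 − 1199/46175·(0.981500+0.931900+0.916100+0.907900))/(1+1199/46175) = 8801/10000 ≈ 0.880100
step 6 [3y] bond c/2=17/400: DF=(428569/400000 − 17/400·(0.981500+0.931900+0.916100+0.907900+0.880100))/(1+17/400) = 1679/2000 ≈ 0.839500
step 7 [3.5y] swap r/2=2063/62507: DF=(1 − 2063/62507·(0.981500+0.931900+0.916100+0.907900+0.880100+0.839500))/(1+2063/62507) = 7937/10000 ≈ 0.793700

1 1/2 1963/2000
2 1 9319/10000
3 3/2 9161/10000
4 2 9079/10000
5 5/2 8801/10000
6 3 1679/2000
7 7/2 7937/10000
f(1y,3.5y) = ((9319/10000)/(7937/10000) − 1)/(5/2) = 2764/39685 ≈ 6.9648%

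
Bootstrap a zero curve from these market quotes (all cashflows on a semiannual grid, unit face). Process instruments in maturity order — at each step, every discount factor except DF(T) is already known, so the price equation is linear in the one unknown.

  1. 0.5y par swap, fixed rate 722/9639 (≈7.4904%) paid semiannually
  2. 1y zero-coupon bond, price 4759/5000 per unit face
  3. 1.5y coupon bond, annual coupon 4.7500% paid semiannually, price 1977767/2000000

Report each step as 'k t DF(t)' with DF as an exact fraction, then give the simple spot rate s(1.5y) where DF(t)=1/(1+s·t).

1 1/2 9639/10000
2 1 4759/5000
3 3/2 1843/2000
s(1.5y) = (1/(1843/2000) − 1)/(3/2) = 314/5529 ≈ 5.6791%

step 1 [0.5y] swap r/2=361/9639: DF=(1 − 361/9639·(0))/(1+361/9639) = 9639/10000 ≈ 0.963900
step 2 [1y] zero: DF = P = 4759/5000 ≈ 0.951800
step 3 [1.5y] bond c/2=19/800: DF=(1977767/2000000 − 19/800·(0.963900+0.951800))/(1+19/800) = 1843/2000 ≈ 0.921500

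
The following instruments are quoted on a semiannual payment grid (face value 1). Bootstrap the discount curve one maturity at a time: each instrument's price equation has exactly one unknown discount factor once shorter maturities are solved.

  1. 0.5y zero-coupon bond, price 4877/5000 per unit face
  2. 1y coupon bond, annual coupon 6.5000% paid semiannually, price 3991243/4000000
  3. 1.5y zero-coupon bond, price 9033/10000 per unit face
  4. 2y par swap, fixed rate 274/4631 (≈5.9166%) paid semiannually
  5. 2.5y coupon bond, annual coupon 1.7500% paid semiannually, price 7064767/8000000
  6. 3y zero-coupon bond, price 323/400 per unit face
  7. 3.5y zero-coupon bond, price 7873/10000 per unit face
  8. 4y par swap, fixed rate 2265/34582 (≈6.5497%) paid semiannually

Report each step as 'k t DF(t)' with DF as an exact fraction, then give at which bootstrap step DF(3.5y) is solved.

1 1/2 4877/5000
2 1 9357/10000
3 3/2 9033/10000
4 2 1113/1250
5 5/2 8433/10000
6 3 323/400
7 7/2 7873/10000
8 4 1547/2000
DF(3.5y) is solved at step 7

step 1 [0.5y] zero: DF = P = 4877/5000 ≈ 0.975400
step 2 [1y] bond c/2=13/400: DF=(3991243/4000000 − 13/400·(0.975400))/(1+13/400) = 9357/10000 ≈ 0.935700
step 3 [1.5y] zero: DF = P = 9033/10000 ≈ 0.903300
step 4 [2y] swap r/2=137/4631: DF=(1 − 137/4631·(0.975400+0.935700+0.903300))/(1+137/4631) = 1113/1250 ≈ 0.890400
step 5 [2.5y] bond c/2=7/800: DF=(7064767/8000000 − 7/800·(0.975400+0.935700+0.903300+0.890400))/(1+7/800) = 8433/10000 ≈ 0.843300
step 6 [3y] zero: DF = P = 323/400 ≈ 0.807500
step 7 [3.5y] zero: DF = P = 7873/10000 ≈ 0.787300
step 8 [4y] swap r/2=2265/69164: DF=(1 − 2265/69164·(0.975400+0.935700+0.903300+0.890400+0.843300+0.807500+0.787300))/(1+2265/69164) = 1547/2000 ≈ 0.773500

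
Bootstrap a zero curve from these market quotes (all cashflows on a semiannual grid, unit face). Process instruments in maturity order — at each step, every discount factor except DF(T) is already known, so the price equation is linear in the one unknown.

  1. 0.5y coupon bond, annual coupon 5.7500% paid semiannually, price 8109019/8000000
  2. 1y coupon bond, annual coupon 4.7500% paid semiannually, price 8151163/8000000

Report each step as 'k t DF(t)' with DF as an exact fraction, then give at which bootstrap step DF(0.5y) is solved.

1 1/2 9853/10000
2 1 2431/2500
DF(0.5y) is solved at step 1

step 1 [0.5y] bond c/2=23/800: DF=(8109019/8000000 − 23/800·(0))/(1+23/800) = 9853/10000 ≈ 0.985300
step 2 [1y] bond c/2=19/800: DF=(8151163/8000000 − 19/800·(0.985300))/(1+19/800) = 2431/2500 ≈ 0.972400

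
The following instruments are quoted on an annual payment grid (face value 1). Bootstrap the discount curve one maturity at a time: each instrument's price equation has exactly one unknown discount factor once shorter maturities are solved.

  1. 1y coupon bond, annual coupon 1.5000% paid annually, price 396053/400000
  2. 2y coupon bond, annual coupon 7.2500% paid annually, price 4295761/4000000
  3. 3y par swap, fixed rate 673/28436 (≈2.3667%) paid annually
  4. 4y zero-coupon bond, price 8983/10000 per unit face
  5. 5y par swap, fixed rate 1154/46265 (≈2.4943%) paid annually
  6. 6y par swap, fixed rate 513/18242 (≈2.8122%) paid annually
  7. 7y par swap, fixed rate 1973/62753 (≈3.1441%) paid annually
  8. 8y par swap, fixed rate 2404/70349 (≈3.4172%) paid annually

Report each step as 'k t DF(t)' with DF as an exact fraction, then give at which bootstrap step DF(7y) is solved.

1 1 1951/2000
2 2 4677/5000
3 3 9327/10000
4 4 8983/10000
5 5 4423/5000
6 6 8461/10000
7 7 8027/10000
8 8 1899/2500
DF(7y) is solved at step 7

step 1 [1y] bond c/1=3/200: DF=(396053/400000 − 3/200·(0))/(1+3/200) = 1951/2000 ≈ 0.975500
step 2 [2y] bond c/1=29/400: DF=(4295761/4000000 − 29/400·(0.975500))/(1+29/400) = 4677/5000 ≈ 0.935400
step 3 [3y] swap r/1=673/28436: DF=(1 − 673/28436·(0.975500+0.935400))/(1+673/28436) = 9327/10000 ≈ 0.932700
step 4 [4y] zero: DF = P = 8983/10000 ≈ 0.898300
step 5 [5y] swap r/1=1154/46265: DF=(1 − 1154/46265·(0.975500+0.935400+0.932700+0.898300))/(1+1154/46265) = 4423/5000 ≈ 0.884600
step 6 [6y] swap r/1=513/18242: DF=(1 − 513/18242·(0.975500+0.935400+0.932700+0.898300+0.884600))/(1+513/18242) = 8461/10000 ≈ 0.846100
step 7 [7y] swap r/1=1973/62753: DF=(1 − 1973/62753·(0.975500+0.935400+0.932700+0.898300+0.884600+0.846100))/(1+1973/62753) = 8027/10000 ≈ 0.802700
step 8 [8y] swap r/1=2404/70349: DF=(1 − 2404/70349·(0.975500+0.935400+0.932700+0.898300+0.884600+0.846100+0.802700))/(1+2404/70349) = 1899/2500 ≈ 0.759600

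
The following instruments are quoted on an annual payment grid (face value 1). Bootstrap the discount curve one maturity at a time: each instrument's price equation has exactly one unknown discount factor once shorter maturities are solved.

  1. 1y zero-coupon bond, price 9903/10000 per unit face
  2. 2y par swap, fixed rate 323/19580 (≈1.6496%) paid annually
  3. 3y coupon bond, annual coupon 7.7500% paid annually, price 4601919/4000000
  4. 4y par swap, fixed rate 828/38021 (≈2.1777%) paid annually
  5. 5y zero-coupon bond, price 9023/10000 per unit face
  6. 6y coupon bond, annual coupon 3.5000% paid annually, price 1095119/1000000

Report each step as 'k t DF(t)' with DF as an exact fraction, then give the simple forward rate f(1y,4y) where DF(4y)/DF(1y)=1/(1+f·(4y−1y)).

1 1 9903/10000
2 2 9677/10000
3 3 9269/10000
4 4 2293/2500
5 5 9023/10000
6 6 899/1000
f(1y,4y) = ((9903/10000)/(2293/2500) − 1)/(3) = 731/27516 ≈ 2.6566%

step 1 [1y] zero: DF = P = 9903/10000 ≈ 0.990300
step 2 [2y] swap r/1=323/19580: DF=(1 − 323/19580·(0.990300))/(1+323/19580) = 9677/10000 ≈ 0.967700
step 3 [3y] bond c/1=31/400: DF=(4601919/4000000 − 31/400·(0.990300+0.967700))/(1+31/400) = 9269/10000 ≈ 0.926900
step 4 [4y] swap r/1=828/38021: DF=(1 − 828/38021·(0.990300+0.967700+0.926900))/(1+828/38021) = 2293/2500 ≈ 0.917200
step 5 [5y] zero: DF = P = 9023/10000 ≈ 0.902300
step 6 [6y] bond c/1=7/200: DF=(1095119/1000000 − 7/200·(0.990300+0.967700+0.926900+0.917200+0.902300))/(1+7/200) = 899/1000 ≈ 0.899000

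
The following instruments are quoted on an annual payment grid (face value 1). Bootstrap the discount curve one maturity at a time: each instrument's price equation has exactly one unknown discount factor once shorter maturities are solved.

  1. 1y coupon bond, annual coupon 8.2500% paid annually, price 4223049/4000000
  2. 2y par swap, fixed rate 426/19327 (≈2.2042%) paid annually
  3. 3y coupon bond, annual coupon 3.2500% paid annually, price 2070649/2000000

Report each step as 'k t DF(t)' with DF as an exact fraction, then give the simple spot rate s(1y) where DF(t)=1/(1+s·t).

1 1 9753/10000
2 2 4787/5000
3 3 9419/10000
s(1y) = (1/(9753/10000) − 1)/(1) = 247/9753 ≈ 2.5326%

step 1 [1y] bond c/1=33/400: DF=(4223049/4000000 − 33/400·(0))/(1+33/400) = 9753/10000 ≈ 0.975300
step 2 [2y] swap r/1=426/19327: DF=(1 − 426/19327·(0.975300))/(1+426/19327) = 4787/5000 ≈ 0.957400
step 3 [3y] bond c/1=13/400: DF=(2070649/2000000 − 13/400·(0.975300+0.957400))/(1+13/400) = 9419/10000 ≈ 0.941900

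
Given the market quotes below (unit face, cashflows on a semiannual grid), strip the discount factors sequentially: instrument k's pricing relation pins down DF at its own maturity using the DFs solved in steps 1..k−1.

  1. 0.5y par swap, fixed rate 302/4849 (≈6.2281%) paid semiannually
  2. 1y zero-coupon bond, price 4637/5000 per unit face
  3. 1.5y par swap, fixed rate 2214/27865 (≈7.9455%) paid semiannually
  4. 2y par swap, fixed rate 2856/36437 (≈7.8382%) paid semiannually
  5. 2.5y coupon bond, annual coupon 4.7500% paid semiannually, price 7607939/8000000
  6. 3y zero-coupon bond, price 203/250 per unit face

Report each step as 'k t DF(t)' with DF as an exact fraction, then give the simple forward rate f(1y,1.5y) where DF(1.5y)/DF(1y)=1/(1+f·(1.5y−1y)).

step 1 [0.5y] swap r/2=151/4849: DF=(1 − 151/4849·(0))/(1+151/4849) = 4849/5000 ≈ 0.969800
step 2 [1y] zero: DF = P = 4637/5000 ≈ 0.927400
step 3 [1.5y] swap r/2=1107/27865: DF=(1 − 1107/27865·(0.969800+0.927400))/(1+1107/27865) = 8893/10000 ≈ 0.889300
step 4 [2y] swap r/2=1428/36437: DF=(1 − 1428/36437·(0.969800+0.927400+0.889300))/(1+1428/36437) = 2143/2500 ≈ 0.857200
step 5 [2.5y] bond c/2=19/800: DF=(7607939/8000000 − 19/800·(0.969800+0.927400+0.889300+0.857200))/(1+19/800) = 2111/2500 ≈ 0.844400
step 6 [3y] zero: DF = P = 203/250 ≈ 0.812000

1 1/2 4849/5000
2 1 4637/5000
3 3/2 8893/10000
4 2 2143/2500
5 5/2 2111/2500
6 3 203/250
f(1y,1.5y) = ((4637/5000)/(8893/10000) − 1)/(1/2) = 762/8893 ≈ 8.5685%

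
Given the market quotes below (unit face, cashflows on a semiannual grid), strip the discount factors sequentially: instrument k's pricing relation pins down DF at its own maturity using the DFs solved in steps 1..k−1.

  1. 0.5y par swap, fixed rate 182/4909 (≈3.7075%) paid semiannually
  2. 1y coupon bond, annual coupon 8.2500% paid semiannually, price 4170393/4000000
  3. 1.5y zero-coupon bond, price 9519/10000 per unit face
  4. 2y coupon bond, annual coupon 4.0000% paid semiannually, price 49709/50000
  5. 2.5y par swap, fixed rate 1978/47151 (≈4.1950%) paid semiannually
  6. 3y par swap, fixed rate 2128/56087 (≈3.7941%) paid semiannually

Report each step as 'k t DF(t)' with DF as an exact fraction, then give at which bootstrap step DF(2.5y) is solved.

step 1 [0.5y] swap r/2=91/4909: DF=(1 − 91/4909·(0))/(1+91/4909) = 4909/5000 ≈ 0.981800
step 2 [1y] bond c/2=33/800: DF=(4170393/4000000 − 33/800·(0.981800))/(1+33/800) = 1203/1250 ≈ 0.962400
step 3 [1.5y] zero: DF = P = 9519/10000 ≈ 0.951900
step 4 [2y] bond c/2=1/50: DF=(49709/50000 − 1/50·(0.981800+0.962400+0.951900))/(1+1/50) = 9179/10000 ≈ 0.917900
step 5 [2.5y] swap r/2=989/47151: DF=(1 − 989/47151·(0.981800+0.962400+0.951900+0.917900))/(1+989/47151) = 9011/10000 ≈ 0.901100
step 6 [3y] swap r/2=1064/56087: DF=(1 − 1064/56087·(0.981800+0.962400+0.951900+0.917900+0.901100))/(1+1064/56087) = 1117/1250 ≈ 0.893600

1 1/2 4909/5000
2 1 1203/1250
3 3/2 9519/10000
4 2 9179/10000
5 5/2 9011/10000
6 3 1117/1250
DF(2.5y) is solved at step 5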